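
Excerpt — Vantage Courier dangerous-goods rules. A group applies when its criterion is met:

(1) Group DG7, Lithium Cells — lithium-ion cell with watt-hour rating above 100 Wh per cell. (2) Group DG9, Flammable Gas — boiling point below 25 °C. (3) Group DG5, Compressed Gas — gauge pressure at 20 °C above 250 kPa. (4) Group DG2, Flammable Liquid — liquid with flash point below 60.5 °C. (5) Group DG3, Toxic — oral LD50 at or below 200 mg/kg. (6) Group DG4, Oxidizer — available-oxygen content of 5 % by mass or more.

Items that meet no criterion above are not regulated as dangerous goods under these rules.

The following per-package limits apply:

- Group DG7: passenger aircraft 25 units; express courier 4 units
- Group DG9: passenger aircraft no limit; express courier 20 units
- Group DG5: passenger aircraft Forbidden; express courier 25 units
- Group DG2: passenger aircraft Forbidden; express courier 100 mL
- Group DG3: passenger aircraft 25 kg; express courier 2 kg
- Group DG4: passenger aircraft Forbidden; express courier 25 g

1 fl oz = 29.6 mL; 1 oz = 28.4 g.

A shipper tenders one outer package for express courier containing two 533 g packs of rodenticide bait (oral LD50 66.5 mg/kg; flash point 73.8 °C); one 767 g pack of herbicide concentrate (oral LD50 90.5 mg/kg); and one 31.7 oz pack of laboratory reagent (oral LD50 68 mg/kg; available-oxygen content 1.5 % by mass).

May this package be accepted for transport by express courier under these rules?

With oral LD50 66.5 mg/kg (≤ 200 mg/kg), the rodenticide bait falls in Group DG3.
Oral LD50 90.5 mg/kg meets the Group DG3 criterion (Toxic), so the herbicide concentrate is Group DG3.
Oral LD50 68 mg/kg meets the Group DG3 criterion (Toxic), so the laboratory reagent is Group DG3.
Total Group DG3: (two 533 g packs = 1.066 kg) + 767 g + (one 31.7 oz pack = 900.28 g) = 2733.28 g.
2733.28 g exceeds the express courier limit of 2 kg for Group DG3.

No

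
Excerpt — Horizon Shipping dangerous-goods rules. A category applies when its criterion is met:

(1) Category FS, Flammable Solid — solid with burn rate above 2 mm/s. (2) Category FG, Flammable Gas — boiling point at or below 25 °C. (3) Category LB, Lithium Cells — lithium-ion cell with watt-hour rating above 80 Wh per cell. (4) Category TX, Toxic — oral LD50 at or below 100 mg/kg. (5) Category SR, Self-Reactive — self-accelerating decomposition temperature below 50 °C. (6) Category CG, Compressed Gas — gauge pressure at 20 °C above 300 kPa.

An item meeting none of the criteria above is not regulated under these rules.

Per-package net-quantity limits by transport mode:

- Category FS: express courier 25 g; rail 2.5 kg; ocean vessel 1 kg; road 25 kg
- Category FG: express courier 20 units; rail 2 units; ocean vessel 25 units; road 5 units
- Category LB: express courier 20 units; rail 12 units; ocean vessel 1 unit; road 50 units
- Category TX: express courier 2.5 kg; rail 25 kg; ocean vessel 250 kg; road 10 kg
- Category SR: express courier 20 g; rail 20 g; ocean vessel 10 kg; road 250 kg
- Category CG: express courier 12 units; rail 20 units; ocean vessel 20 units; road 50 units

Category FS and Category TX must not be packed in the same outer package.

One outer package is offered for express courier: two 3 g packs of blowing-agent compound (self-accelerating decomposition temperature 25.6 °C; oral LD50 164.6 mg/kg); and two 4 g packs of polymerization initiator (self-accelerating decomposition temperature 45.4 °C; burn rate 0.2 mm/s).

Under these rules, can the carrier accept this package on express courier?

Blowing-agent compound: self-accelerating decomposition temperature 25.6 °C < 50 °C → Category SR (Self-Reactive).
With self-accelerating decomposition temperature 45.4 °C (< 50 °C), the polymerization initiator falls in Category SR.
Category SR net quantity: (two 3 g packs = 6 g) + (two 4 g packs = 8 g) = 14 g.
That is within the Category SR express courier limit of 20 g.

Yes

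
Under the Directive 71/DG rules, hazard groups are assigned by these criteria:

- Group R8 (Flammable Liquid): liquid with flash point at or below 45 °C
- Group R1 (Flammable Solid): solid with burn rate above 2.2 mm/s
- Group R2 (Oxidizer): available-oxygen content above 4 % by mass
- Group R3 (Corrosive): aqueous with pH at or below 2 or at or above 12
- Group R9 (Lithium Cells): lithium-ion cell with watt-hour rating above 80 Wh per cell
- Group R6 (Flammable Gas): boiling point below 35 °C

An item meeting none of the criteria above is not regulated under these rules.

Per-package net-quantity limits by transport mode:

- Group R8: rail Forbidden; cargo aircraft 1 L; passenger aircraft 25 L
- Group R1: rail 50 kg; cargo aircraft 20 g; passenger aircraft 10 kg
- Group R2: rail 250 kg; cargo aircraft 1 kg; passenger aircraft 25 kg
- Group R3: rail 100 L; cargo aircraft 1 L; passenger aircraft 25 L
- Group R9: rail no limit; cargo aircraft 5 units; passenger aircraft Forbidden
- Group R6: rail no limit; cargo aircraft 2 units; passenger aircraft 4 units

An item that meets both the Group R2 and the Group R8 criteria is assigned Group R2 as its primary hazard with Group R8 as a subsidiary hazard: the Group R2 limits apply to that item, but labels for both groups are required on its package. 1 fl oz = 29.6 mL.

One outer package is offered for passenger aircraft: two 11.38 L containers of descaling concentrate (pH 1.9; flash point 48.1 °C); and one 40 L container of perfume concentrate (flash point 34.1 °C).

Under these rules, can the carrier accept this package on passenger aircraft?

No

With pH 1.9 (≤ 2), the descaling concentrate falls in Group R3.
With flash point 34.1 °C (≤ 45 °C), the perfume concentrate falls in Group R8.
Group R3 quantity: two 11.38 L containers = 22.76 L.
22.76 L ≤ 25 L (passenger aircraft limit, Group R3) — within limit.
Group R8 quantity: 40 L.
That exceeds the Group R8 passenger aircraft limit of 25 L.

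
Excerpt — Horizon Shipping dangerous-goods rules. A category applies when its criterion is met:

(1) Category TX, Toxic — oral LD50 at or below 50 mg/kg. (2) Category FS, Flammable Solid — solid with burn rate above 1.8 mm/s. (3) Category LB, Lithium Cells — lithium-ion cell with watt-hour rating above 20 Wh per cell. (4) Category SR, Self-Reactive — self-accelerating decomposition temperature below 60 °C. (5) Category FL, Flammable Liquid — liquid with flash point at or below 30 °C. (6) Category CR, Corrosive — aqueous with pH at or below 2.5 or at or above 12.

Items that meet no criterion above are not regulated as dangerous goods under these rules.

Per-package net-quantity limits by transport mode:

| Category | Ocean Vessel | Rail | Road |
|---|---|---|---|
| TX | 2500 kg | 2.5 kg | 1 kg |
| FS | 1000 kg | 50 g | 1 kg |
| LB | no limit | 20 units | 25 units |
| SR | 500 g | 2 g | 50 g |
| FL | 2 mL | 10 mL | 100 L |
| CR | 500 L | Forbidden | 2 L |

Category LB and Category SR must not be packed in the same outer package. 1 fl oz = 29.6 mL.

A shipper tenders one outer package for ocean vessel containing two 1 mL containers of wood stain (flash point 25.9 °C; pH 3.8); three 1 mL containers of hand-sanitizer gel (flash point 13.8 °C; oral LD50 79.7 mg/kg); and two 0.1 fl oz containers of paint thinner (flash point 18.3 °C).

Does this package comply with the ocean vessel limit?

No

With flash point 25.9 °C (≤ 30 °C), the wood stain falls in Category FL.
The hand-sanitizer gel has flash point 13.8 °C, which is ≤ 30 °C, so it is Category FL (Flammable Liquid).
Flash point 18.3 °C meets the Category FL criterion (Flammable Liquid), so the paint thinner is Category FL.
Category FL net quantity: (two 1 mL containers = 2 mL) + (three 1 mL containers = 3 mL) + (two 0.1 fl oz containers = 5.92 mL) = 10.92 mL.
10.92 mL exceeds the ocean vessel limit of 2 mL for Category FL.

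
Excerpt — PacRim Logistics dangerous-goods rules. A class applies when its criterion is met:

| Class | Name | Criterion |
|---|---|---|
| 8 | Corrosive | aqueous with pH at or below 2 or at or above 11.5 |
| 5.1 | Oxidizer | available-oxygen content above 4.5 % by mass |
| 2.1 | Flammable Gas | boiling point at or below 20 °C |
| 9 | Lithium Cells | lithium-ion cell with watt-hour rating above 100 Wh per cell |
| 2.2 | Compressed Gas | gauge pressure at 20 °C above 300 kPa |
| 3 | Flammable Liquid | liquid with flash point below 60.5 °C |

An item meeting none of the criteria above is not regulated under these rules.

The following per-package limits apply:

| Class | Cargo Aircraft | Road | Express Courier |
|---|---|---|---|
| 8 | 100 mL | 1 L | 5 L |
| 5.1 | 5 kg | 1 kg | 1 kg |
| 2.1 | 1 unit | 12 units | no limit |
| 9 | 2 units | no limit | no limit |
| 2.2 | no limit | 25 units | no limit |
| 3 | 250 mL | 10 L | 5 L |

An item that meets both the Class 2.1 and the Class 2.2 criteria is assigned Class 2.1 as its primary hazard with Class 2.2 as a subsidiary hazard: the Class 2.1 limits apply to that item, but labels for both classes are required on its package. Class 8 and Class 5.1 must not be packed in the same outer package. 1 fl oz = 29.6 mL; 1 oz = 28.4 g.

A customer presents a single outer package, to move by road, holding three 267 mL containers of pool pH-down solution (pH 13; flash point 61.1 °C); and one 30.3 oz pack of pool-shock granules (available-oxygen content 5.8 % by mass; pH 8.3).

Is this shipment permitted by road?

Pool pH-down solution: pH 13 ≥ 11.5 → Class 8 (Corrosive).
Available-oxygen content 5.8 % by mass meets the Class 5.1 criterion (Oxidizer), so the pool-shock granules are Class 5.1.
Class 8 quantity: three 267 mL containers = 801 mL.
That is within the Class 8 road limit of 1 L.
Class 5.1 quantity: one 30.3 oz pack = 860.52 g.
860.52 g ≤ 1 kg (road limit, Class 5.1) — within limit.
Class 8 and Class 5.1 may not share an outer package.

No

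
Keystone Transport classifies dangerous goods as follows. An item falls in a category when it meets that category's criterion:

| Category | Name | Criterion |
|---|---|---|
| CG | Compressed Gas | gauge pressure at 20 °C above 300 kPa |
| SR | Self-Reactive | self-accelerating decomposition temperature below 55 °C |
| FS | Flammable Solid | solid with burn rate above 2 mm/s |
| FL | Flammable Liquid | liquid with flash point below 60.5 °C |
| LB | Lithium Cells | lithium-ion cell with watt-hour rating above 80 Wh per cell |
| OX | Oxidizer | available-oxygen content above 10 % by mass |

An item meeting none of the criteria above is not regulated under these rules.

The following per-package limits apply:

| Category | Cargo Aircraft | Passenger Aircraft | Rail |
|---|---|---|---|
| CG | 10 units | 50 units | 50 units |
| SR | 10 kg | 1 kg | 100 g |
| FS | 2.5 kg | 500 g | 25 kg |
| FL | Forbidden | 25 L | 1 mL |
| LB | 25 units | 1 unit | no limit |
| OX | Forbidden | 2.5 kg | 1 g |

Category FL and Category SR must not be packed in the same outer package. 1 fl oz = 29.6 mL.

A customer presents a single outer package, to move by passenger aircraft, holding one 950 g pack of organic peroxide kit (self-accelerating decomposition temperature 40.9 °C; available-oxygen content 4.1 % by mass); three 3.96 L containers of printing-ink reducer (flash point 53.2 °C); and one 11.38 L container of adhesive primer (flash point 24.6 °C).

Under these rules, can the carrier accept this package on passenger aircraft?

No

Self-accelerating decomposition temperature 40.9 °C meets the Category SR criterion (Self-Reactive), so the organic peroxide kit is Category SR.
Flash point 53.2 °C meets the Category FL criterion (Flammable Liquid), so the printing-ink reducer is Category FL.
Adhesive primer: flash point 24.6 °C < 60.5 °C → Category FL (Flammable Liquid).
Total Category FL: (three 3.96 L containers = 11.88 L) + 11.38 L = 23.26 L.
That is within the Category FL passenger aircraft limit of 25 L.
Category SR quantity: 950 g.
That is within the Category SR passenger aircraft limit of 1 kg.
Category FL and Category SR may not share an outer package.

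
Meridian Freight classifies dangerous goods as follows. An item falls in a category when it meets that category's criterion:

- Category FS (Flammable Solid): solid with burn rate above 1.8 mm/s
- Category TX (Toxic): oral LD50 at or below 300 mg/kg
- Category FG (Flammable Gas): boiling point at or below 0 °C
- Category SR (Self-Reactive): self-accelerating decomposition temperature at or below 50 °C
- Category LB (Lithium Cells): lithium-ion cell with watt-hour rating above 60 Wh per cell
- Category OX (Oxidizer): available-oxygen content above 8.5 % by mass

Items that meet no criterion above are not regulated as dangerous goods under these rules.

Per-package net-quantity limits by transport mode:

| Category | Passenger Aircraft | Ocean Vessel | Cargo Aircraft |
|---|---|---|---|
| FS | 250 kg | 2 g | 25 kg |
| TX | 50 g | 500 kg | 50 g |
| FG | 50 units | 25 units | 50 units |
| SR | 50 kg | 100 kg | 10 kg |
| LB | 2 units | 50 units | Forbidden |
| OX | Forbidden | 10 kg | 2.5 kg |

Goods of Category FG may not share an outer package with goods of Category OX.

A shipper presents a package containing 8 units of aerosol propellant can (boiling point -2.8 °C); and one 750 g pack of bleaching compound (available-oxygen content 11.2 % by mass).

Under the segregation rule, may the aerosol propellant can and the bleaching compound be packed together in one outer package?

The aerosol propellant can has boiling point -2.8 °C, which is ≤ 0 °C, so it is Category FG (Flammable Gas).
Available-oxygen content 11.2 % by mass meets the Category OX criterion (Oxidizer), so the bleaching compound is Category OX.
Category FG and Category OX may not share an outer package.

No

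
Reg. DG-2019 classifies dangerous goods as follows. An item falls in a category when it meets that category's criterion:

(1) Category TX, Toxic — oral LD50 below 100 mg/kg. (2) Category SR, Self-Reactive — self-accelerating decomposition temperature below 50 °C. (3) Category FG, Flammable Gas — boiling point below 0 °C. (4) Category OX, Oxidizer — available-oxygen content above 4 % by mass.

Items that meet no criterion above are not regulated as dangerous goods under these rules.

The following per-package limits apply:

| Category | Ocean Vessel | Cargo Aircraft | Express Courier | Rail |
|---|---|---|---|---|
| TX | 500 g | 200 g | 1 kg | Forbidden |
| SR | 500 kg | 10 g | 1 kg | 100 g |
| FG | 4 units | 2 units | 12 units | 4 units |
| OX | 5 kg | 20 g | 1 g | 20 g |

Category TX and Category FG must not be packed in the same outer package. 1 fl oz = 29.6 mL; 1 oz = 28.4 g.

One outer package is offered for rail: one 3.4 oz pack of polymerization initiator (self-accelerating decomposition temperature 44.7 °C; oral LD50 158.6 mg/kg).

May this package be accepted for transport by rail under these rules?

Yes

Self-accelerating decomposition temperature 44.7 °C meets the Category SR criterion (Self-Reactive), so the polymerization initiator is Category SR.
Category SR quantity: one 3.4 oz pack = 96.56 g.
96.56 g ≤ 100 g (rail limit, Category SR) — within limit.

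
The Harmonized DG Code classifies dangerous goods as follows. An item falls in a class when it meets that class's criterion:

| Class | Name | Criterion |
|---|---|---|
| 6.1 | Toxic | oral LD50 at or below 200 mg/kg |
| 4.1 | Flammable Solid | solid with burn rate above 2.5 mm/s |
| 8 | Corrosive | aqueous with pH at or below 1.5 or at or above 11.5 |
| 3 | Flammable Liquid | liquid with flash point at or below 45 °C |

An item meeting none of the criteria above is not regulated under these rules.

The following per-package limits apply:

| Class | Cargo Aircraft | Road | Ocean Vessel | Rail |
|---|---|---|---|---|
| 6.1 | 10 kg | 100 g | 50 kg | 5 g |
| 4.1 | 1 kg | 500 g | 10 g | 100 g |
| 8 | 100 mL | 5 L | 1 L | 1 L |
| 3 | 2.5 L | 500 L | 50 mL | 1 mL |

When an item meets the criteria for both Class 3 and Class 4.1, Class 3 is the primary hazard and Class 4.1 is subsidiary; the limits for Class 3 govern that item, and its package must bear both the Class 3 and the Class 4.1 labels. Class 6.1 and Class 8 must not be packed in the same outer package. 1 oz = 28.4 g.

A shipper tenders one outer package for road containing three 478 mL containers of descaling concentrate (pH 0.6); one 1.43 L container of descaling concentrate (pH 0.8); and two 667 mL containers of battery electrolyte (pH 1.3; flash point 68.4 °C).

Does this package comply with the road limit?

Yes

With pH 0.6 (≤ 1.5), the descaling concentrate falls in Class 8.
pH 0.8 meets the Class 8 criterion (Corrosive), so the descaling concentrate is Class 8.
Battery electrolyte: pH 1.3 ≤ 1.5 → Class 8 (Corrosive).
Class 8 net quantity: (three 478 mL containers = 1.434 L) + 1.43 L + (two 667 mL containers = 1.334 L) = 4.198 L.
4.198 L is within the road limit of 5 L for Class 8.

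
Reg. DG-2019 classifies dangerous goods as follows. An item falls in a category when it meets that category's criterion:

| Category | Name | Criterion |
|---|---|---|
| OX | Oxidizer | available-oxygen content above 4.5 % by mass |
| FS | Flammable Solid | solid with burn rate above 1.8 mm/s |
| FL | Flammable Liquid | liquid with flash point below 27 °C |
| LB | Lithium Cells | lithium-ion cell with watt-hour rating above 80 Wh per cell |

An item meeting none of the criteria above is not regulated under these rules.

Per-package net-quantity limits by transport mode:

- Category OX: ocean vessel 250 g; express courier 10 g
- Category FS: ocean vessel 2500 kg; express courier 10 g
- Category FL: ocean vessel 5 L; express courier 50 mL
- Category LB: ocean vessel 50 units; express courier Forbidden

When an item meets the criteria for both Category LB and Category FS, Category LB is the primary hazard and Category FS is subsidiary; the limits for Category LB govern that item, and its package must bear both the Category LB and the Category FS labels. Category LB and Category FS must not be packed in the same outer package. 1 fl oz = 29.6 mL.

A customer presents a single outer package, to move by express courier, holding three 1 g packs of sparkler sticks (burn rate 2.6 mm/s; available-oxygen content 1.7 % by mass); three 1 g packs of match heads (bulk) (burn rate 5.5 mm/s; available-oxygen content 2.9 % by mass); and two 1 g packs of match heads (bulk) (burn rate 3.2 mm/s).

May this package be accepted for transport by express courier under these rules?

The sparkler sticks have burn rate 2.6 mm/s, which is > 1.8 mm/s, so they are Category FS (Flammable Solid).
With burn rate 5.5 mm/s (> 1.8 mm/s), the match heads (bulk) fall in Category FS.
The match heads (bulk) have burn rate 3.2 mm/s, which is > 1.8 mm/s, so they are Category FS (Flammable Solid).
Category FS net quantity: (three 1 g packs = 3 g) + (three 1 g packs = 3 g) + (two 1 g packs = 2 g) = 8 g.
That is within the Category FS express courier limit of 10 g.

Yes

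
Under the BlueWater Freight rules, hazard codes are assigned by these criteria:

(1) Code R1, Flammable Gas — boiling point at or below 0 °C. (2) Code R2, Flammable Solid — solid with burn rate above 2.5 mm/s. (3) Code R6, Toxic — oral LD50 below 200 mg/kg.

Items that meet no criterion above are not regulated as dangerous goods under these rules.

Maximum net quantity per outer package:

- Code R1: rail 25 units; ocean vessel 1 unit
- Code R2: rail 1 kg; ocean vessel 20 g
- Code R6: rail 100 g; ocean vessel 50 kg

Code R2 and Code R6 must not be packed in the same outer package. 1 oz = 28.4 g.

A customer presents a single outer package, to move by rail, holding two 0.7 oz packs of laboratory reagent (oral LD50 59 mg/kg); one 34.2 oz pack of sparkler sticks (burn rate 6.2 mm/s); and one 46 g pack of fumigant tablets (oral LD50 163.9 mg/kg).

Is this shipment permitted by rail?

The laboratory reagent has oral LD50 59 mg/kg, which is < 200 mg/kg, so it is Code R6 (Toxic).
With burn rate 6.2 mm/s (> 2.5 mm/s), the sparkler sticks fall in Code R2.
With oral LD50 163.9 mg/kg (< 200 mg/kg), the fumigant tablets fall in Code R6.
Code R2 quantity: one 34.2 oz pack = 971.28 g.
971.28 g is within the rail limit of 1 kg for Code R2.
Total Code R6: (two 0.7 oz packs = 39.76 g) + 46 g = 85.76 g.
85.76 g ≤ 100 g (rail limit, Code R6) — within limit.
Code R2 and Code R6 may not share an outer package.

No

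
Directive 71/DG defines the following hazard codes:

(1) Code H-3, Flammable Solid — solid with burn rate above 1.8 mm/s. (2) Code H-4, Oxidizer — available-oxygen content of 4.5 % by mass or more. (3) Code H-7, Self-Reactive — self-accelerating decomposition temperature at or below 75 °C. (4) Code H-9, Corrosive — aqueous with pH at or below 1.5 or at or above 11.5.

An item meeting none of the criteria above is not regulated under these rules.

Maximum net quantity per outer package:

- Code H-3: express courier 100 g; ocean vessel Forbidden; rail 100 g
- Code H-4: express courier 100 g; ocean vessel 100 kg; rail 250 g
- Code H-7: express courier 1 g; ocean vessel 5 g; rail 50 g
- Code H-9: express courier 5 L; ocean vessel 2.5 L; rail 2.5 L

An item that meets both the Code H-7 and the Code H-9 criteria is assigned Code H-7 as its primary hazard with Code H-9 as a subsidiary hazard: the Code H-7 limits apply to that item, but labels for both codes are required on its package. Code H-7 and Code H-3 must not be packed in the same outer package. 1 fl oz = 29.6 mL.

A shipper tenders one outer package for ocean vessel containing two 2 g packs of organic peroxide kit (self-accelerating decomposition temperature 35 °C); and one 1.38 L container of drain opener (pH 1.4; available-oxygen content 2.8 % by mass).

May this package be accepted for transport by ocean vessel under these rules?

Yes

With self-accelerating decomposition temperature 35 °C (≤ 75 °C), the organic peroxide kit falls in Code H-7.
With pH 1.4 (≤ 1.5), the drain opener falls in Code H-9.
Code H-7 quantity: two 2 g packs = 4 g.
4 g ≤ 5 g (ocean vessel limit, Code H-7) — within limit.
Code H-9 quantity: 1.38 L.
1.38 L is within the ocean vessel limit of 2.5 L for Code H-9.
The segregation rule (Code H-7 with Code H-3) does not apply to Code H-7 with Code H-9.
Every hazard code is within its ocean vessel limit and no segregation rule is violated.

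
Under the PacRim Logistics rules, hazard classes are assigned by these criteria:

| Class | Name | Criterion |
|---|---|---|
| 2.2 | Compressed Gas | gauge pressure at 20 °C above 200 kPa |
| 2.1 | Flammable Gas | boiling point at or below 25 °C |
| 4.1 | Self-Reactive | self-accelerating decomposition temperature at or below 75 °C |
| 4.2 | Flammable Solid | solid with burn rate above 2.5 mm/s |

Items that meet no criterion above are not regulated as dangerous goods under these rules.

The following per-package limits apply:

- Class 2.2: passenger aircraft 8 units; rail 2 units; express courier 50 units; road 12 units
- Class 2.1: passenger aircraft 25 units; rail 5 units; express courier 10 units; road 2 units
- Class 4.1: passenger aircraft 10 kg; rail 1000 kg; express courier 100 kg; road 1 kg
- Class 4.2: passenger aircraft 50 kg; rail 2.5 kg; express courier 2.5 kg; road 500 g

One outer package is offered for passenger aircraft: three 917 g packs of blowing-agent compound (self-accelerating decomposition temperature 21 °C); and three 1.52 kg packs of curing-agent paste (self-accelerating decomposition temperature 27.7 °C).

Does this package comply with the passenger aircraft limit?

Yes

Self-accelerating decomposition temperature 21 °C meets the Class 4.1 criterion (Self-Reactive), so the blowing-agent compound is Class 4.1.
With self-accelerating decomposition temperature 27.7 °C (≤ 75 °C), the curing-agent paste falls in Class 4.1.
Class 4.1 net quantity: (three 917 g packs = 2.751 kg) + (three 1.52 kg packs = 4.56 kg) = 7.311 kg.
That is within the Class 4.1 passenger aircraft limit of 10 kg.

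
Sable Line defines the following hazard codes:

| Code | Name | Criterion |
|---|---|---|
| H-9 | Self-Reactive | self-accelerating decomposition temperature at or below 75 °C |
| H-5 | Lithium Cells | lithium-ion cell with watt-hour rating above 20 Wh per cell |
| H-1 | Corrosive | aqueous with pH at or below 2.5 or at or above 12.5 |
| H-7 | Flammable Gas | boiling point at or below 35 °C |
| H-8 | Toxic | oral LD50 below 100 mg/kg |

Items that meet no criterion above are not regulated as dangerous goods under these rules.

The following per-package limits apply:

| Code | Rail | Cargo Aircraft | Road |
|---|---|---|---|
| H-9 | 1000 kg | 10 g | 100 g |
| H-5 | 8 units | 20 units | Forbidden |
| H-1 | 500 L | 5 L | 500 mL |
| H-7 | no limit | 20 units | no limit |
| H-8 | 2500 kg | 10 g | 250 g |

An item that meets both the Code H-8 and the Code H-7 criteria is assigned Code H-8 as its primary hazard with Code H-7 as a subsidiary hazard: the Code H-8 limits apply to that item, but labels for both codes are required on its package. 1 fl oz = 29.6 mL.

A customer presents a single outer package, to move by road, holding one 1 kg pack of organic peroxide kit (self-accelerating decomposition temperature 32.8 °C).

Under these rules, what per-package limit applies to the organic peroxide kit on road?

100 g

With self-accelerating decomposition temperature 32.8 °C (≤ 75 °C), the organic peroxide kit falls in Code H-9.
The road limit for Code H-9 is 100 g.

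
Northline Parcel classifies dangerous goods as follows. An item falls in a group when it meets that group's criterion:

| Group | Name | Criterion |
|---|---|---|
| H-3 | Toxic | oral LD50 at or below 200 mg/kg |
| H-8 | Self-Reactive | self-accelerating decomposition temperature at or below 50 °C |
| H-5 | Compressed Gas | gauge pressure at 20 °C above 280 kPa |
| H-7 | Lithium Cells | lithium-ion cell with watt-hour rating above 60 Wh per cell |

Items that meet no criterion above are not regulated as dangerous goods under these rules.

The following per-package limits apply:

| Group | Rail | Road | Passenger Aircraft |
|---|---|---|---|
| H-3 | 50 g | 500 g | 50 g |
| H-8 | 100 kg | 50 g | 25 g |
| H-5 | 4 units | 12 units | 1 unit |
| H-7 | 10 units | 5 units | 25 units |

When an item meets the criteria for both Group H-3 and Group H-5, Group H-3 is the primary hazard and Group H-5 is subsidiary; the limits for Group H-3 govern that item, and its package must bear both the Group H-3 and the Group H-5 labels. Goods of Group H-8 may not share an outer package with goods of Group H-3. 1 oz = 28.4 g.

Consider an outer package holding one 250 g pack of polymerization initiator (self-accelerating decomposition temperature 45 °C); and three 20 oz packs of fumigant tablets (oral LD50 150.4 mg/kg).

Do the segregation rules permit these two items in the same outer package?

With self-accelerating decomposition temperature 45 °C (≤ 50 °C), the polymerization initiator falls in Group H-8.
Oral LD50 150.4 mg/kg meets the Group H-3 criterion (Toxic), so the fumigant tablets are Group H-3.
Group H-8 and Group H-3 may not share an outer package.

No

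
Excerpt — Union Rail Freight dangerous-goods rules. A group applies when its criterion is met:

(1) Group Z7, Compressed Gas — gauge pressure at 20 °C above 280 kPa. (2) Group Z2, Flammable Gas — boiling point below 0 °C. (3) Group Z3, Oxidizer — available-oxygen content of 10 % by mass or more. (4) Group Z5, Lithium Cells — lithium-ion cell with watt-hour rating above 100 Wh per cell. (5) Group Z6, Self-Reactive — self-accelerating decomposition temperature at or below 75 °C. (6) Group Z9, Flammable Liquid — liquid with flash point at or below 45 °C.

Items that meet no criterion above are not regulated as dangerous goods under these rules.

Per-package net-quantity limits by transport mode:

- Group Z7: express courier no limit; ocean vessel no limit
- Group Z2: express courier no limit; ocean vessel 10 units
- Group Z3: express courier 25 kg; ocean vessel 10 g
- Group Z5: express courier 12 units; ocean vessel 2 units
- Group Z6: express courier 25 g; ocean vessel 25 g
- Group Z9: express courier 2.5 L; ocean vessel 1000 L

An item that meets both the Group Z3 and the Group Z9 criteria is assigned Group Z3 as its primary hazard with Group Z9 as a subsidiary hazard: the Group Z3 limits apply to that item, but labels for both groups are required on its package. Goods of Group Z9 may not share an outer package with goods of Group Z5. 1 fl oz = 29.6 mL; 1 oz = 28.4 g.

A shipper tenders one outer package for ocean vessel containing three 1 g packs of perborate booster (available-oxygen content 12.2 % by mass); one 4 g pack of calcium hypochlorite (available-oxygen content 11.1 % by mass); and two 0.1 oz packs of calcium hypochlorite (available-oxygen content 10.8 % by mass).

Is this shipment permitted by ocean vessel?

The perborate booster has available-oxygen content 12.2 % by mass, which is ≥ 10 % by mass, so it is Group Z3 (Oxidizer).
Calcium hypochlorite: available-oxygen content 11.1 % by mass ≥ 10 % by mass → Group Z3 (Oxidizer).
Calcium hypochlorite: available-oxygen content 10.8 % by mass ≥ 10 % by mass → Group Z3 (Oxidizer).
Group Z3 net quantity: (three 1 g packs = 3 g) + 4 g + (two 0.1 oz packs = 5.68 g) = 12.68 g.
12.68 g > 10 g (ocean vessel limit, Group Z3) — over the limit.

No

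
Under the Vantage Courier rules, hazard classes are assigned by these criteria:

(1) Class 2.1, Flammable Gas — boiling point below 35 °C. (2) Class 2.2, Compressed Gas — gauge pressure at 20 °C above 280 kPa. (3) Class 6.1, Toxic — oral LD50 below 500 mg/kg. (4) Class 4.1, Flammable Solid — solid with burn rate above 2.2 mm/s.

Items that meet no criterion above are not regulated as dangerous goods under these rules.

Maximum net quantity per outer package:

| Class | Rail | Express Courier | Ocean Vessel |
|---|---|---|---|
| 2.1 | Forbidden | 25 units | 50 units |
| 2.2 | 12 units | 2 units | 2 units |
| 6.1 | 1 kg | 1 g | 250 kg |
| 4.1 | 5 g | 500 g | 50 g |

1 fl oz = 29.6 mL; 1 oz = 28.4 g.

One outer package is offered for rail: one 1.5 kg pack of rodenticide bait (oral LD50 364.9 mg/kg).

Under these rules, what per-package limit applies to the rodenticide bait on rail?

The rodenticide bait has oral LD50 364.9 mg/kg, which is < 500 mg/kg, so it is Class 6.1 (Toxic).
The rail limit for Class 6.1 is 1 kg.

1 kg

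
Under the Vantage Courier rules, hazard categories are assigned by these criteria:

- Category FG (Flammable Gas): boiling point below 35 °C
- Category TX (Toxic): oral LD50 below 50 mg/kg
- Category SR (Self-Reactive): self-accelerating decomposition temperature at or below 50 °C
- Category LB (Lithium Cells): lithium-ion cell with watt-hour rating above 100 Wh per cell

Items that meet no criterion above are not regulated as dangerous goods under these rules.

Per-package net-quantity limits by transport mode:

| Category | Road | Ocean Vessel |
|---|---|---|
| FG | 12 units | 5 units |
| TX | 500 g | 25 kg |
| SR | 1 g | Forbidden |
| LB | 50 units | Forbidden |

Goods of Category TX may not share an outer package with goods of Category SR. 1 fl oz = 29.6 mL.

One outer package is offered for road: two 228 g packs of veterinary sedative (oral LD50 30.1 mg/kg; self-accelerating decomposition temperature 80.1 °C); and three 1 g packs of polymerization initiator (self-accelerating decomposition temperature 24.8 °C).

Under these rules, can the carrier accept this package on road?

No

With oral LD50 30.1 mg/kg (< 50 mg/kg), the veterinary sedative falls in Category TX.
The polymerization initiator has self-accelerating decomposition temperature 24.8 °C, which is ≤ 50 °C, so it is Category SR (Self-Reactive).
Category TX quantity: two 228 g packs = 456 g.
456 g ≤ 500 g (road limit, Category TX) — within limit.
Category SR quantity: three 1 g packs = 3 g.
That exceeds the Category SR road limit of 1 g.
Category TX and Category SR may not share an outer package.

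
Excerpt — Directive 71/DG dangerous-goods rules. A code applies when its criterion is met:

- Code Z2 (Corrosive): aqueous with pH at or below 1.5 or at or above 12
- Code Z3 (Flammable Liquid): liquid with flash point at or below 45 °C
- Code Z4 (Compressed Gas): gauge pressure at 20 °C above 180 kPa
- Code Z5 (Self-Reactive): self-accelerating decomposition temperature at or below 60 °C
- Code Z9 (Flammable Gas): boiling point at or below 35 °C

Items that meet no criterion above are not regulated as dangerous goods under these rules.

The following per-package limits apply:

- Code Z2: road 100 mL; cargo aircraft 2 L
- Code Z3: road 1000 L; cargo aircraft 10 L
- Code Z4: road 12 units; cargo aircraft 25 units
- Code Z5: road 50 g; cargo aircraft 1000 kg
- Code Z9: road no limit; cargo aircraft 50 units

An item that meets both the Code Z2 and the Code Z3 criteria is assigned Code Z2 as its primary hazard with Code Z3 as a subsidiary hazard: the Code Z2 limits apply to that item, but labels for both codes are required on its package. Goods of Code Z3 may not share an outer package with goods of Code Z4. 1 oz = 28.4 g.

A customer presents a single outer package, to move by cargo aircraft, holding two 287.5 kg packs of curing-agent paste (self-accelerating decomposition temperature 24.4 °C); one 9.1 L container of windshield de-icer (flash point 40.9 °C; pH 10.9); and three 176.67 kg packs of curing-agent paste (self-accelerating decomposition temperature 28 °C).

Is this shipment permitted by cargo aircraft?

No

Self-accelerating decomposition temperature 24.4 °C meets the Code Z5 criterion (Self-Reactive), so the curing-agent paste is Code Z5.
Flash point 40.9 °C meets the Code Z3 criterion (Flammable Liquid), so the windshield de-icer is Code Z3.
The curing-agent paste has self-accelerating decomposition temperature 28 °C, which is ≤ 60 °C, so it is Code Z5 (Self-Reactive).
Code Z3 quantity: 9.1 L.
9.1 L is within the cargo aircraft limit of 10 L for Code Z3.
Total Code Z5: (two 287.5 kg packs = 575 kg) + (three 176.67 kg packs = 530.01 kg) = 1105.01 kg.
1105.01 kg exceeds the cargo aircraft limit of 1000 kg for Code Z5.
The segregation rule (Code Z3 with Code Z4) does not apply to Code Z3 with Code Z5.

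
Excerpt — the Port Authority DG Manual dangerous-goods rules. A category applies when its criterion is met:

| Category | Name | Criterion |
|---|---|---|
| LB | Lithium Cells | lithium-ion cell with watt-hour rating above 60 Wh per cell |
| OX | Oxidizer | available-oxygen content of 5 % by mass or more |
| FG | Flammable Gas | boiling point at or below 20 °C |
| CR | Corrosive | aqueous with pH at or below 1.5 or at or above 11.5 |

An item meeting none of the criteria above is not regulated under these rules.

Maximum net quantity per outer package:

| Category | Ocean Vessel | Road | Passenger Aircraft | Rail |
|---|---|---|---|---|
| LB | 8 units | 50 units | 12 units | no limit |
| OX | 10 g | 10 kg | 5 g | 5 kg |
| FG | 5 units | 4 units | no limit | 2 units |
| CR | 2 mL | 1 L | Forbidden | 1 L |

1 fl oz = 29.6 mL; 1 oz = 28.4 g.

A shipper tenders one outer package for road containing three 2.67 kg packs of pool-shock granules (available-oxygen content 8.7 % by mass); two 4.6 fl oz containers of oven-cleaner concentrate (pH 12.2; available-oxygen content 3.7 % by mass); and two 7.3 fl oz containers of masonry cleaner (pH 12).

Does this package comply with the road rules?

Yes

The pool-shock granules have available-oxygen content 8.7 % by mass, which is ≥ 5 % by mass, so they are Category OX (Oxidizer).
Oven-cleaner concentrate: pH 12.2 ≥ 11.5 → Category CR (Corrosive).
The masonry cleaner has pH 12, which is ≥ 11.5, so it is Category CR (Corrosive).
Total Category CR: (two 4.6 fl oz containers = 272.32 mL) + (two 7.3 fl oz containers = 432.16 mL) = 704.48 mL.
That is within the Category CR road limit of 1 L.
Category OX quantity: three 2.67 kg packs = 8.01 kg.
8.01 kg is within the road limit of 10 kg for Category OX.
Every hazard category is within its road limit and no segregation rule is violated.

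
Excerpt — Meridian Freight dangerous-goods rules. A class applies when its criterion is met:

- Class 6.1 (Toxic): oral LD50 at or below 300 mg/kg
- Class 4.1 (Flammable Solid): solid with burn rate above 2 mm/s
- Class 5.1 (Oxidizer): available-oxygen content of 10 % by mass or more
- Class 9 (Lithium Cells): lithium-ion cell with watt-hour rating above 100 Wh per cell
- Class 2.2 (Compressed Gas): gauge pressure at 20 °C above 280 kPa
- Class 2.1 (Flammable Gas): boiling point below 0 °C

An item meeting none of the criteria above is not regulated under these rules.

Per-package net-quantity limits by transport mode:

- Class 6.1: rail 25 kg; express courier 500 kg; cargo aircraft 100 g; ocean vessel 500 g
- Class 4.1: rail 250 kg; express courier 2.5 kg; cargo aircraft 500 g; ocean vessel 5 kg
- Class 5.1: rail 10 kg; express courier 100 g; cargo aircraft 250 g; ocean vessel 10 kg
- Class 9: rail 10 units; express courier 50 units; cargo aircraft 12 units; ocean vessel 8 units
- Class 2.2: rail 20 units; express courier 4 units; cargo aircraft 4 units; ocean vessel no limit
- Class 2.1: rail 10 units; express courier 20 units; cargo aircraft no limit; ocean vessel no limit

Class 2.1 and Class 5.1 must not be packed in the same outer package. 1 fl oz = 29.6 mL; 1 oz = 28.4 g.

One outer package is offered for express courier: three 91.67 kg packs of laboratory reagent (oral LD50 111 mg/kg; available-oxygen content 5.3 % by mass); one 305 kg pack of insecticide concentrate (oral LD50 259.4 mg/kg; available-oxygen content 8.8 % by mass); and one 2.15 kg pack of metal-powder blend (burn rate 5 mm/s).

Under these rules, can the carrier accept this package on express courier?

No

With oral LD50 111 mg/kg (≤ 300 mg/kg), the laboratory reagent falls in Class 6.1.
With oral LD50 259.4 mg/kg (≤ 300 mg/kg), the insecticide concentrate falls in Class 6.1.
Burn rate 5 mm/s meets the Class 4.1 criterion (Flammable Solid), so the metal-powder blend is Class 4.1.
Class 6.1 net quantity: (three 91.67 kg packs = 275.01 kg) + 305 kg = 580.01 kg.
580.01 kg > 500 kg (express courier limit, Class 6.1) — over the limit.
Class 4.1 quantity: 2.15 kg.
2.15 kg is within the express courier limit of 2.5 kg for Class 4.1.
The segregation rule (Class 2.1 with Class 5.1) does not apply to Class 6.1 with Class 4.1.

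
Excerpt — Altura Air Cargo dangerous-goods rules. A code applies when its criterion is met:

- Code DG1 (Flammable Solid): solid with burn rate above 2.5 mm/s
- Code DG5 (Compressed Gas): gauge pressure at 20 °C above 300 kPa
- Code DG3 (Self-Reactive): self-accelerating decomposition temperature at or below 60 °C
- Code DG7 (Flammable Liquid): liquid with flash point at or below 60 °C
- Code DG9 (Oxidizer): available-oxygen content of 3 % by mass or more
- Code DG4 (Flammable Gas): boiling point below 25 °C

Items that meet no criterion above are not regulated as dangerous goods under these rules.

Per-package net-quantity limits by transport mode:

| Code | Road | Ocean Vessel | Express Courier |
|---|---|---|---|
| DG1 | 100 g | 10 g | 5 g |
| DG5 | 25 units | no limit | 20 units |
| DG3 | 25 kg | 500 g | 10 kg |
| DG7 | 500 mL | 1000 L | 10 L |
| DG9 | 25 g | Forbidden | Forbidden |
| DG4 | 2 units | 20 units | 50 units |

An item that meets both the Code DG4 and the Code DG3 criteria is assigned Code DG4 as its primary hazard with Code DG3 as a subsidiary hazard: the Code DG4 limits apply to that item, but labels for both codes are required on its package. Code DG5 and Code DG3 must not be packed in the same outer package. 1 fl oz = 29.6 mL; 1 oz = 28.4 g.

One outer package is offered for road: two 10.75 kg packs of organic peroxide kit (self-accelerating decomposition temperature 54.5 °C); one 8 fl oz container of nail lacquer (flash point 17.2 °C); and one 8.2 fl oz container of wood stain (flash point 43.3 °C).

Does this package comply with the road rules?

Yes

With self-accelerating decomposition temperature 54.5 °C (≤ 60 °C), the organic peroxide kit falls in Code DG3.
The nail lacquer has flash point 17.2 °C, which is ≤ 60 °C, so it is Code DG7 (Flammable Liquid).
Wood stain: flash point 43.3 °C ≤ 60 °C → Code DG7 (Flammable Liquid).
Code DG7 net quantity: (one 8 fl oz container = 236.8 mL) + (one 8.2 fl oz container = 242.72 mL) = 479.52 mL.
That is within the Code DG7 road limit of 500 mL.
Code DG3 quantity: two 10.75 kg packs = 21.5 kg.
That is within the Code DG3 road limit of 25 kg.
The segregation rule (Code DG5 with Code DG3) does not apply to Code DG7 with Code DG3.
Every hazard code is within its road limit and no segregation rule is violated.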